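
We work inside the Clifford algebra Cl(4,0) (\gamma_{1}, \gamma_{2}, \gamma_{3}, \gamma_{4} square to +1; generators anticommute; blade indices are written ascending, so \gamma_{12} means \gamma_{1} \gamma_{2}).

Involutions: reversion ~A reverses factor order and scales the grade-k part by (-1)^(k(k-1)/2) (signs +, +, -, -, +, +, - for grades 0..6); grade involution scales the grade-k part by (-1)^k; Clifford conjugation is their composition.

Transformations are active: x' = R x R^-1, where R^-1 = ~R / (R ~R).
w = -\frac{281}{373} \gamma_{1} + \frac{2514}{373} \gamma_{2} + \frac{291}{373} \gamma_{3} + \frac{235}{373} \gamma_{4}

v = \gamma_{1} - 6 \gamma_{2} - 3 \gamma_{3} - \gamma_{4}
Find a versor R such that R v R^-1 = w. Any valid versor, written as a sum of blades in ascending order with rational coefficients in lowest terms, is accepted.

Here q(v) = q(w) = 47; the classical choice R = v + w = \frac{92}{373} \gamma_{1} + \frac{276}{373} \gamma_{2} - \frac{828}{373} \gamma_{3} - \frac{138}{373} \gamma_{4} then realises v -> w under the sandwich.
Answer: \frac{92}{373} \gamma_{1} + \frac{276}{373} \gamma_{2} - \frac{828}{373} \gamma_{3} - \frac{138}{373} \gamma_{4}


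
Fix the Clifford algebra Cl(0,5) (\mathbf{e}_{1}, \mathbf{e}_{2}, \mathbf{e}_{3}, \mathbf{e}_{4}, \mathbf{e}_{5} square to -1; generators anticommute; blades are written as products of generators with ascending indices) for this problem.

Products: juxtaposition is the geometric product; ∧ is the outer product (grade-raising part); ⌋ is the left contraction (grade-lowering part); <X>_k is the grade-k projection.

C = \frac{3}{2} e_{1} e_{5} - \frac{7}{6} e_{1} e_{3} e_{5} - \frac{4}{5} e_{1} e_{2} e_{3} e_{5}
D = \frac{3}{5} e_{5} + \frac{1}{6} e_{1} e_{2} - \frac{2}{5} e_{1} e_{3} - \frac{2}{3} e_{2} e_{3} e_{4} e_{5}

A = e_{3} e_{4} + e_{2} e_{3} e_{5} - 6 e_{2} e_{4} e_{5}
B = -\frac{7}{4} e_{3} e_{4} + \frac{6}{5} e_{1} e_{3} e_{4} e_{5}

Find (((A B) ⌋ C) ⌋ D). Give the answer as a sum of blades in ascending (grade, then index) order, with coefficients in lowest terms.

step 1: \frac{7}{4} - \frac{6}{5} e_{1} e_{5} - \frac{36}{5} e_{1} e_{2} e_{3} - \frac{6}{5} e_{1} e_{2} e_{4} + \frac{21}{2} e_{2} e_{3} e_{5} + \frac{7}{4} e_{2} e_{4} e_{5}
step 2: \frac{9}{5} + \frac{42}{5} e_{1} + \frac{7}{5} e_{3} + \frac{144}{25} e_{5} + \frac{21}{8} e_{1} e_{5} - \frac{24}{25} e_{2} e_{3} - \frac{49}{24} e_{1} e_{3} e_{5} - \frac{7}{5} e_{1} e_{2} e_{3} e_{5}
step 3: -\frac{432}{125} - \frac{14}{25} e_{1} - \frac{7}{5} e_{2} + \frac{84}{25} e_{3} + \frac{27}{25} e_{5} + \frac{3}{10} e_{1} e_{2} - \frac{18}{25} e_{1} e_{3} - \frac{16}{25} e_{4} e_{5} - \frac{96}{25} e_{2} e_{3} e_{4} - \frac{14}{15} e_{2} e_{4} e_{5} - \frac{6}{5} e_{2} e_{3} e_{4} e_{5}
Answer: -\frac{432}{125} - \frac{14}{25} e_{1} - \frac{7}{5} e_{2} + \frac{84}{25} e_{3} + \frac{27}{25} e_{5} + \frac{3}{10} e_{1} e_{2} - \frac{18}{25} e_{1} e_{3} - \frac{16}{25} e_{4} e_{5} - \frac{96}{25} e_{2} e_{3} e_{4} - \frac{14}{15} e_{2} e_{4} e_{5} - \frac{6}{5} e_{2} e_{3} e_{4} e_{5}


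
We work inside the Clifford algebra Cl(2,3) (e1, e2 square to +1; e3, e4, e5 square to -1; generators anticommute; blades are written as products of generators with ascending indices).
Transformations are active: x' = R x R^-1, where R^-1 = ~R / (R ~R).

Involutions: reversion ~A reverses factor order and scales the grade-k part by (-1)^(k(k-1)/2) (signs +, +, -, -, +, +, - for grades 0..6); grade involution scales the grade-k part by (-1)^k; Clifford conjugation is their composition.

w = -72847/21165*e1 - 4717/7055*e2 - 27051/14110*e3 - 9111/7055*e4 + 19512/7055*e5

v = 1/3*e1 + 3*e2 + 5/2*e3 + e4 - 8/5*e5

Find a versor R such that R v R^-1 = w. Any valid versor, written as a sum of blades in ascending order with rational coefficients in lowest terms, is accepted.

The midline construction: v and w both square to -629/900, so reflecting in their sum -65792/21165*e1 + 16448/7055*e2 + 4112/7055*e3 - 2056/7055*e4 + 8224/7055*e5 exchanges them.
Answer: -65792/21165*e1 + 16448/7055*e2 + 4112/7055*e3 - 2056/7055*e4 + 8224/7055*e5


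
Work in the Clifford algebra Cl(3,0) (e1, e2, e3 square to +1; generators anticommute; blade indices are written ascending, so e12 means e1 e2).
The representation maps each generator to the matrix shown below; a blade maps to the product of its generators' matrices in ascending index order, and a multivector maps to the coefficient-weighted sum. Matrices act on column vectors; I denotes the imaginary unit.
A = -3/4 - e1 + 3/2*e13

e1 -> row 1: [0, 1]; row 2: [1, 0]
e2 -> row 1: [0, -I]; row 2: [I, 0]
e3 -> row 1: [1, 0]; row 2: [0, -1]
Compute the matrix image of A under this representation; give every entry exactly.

Bivector images (products of the table entries): rho(e13) = rho(e1)rho(e3) = row 1: [0, -1]; row 2: [1, 0].
M = (-3/4)*1 + (-1)*rho(e1) + (3/2)*rho(e13), summed entrywise (1 is the identity matrix):
Answer: row 1: [-3/4, -5/2]; row 2: [1/2, -3/4]


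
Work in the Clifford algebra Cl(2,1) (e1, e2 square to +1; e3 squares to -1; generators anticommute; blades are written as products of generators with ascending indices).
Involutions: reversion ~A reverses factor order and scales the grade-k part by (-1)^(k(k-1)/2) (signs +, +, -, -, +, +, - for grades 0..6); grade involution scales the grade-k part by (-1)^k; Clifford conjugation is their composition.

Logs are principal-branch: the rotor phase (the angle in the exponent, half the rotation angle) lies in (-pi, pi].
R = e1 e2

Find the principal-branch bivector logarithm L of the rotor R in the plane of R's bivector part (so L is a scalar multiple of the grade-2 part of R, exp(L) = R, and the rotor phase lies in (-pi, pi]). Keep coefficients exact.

The scalar part of R is 0, and that scalar determines the rotor phase on the principal branch; recovering the unit plane as bivector-part over sine of the phase gives L = phase * plane.
Concretely: cos(phase) = 0 gives phase = ±pi/2, and since phase/sin(phase) is even the sign is immaterial: L = (phase/sin(phase)) * <R>_2 = (pi/2) * <R>_2.
Answer: pi/2*e1 e2


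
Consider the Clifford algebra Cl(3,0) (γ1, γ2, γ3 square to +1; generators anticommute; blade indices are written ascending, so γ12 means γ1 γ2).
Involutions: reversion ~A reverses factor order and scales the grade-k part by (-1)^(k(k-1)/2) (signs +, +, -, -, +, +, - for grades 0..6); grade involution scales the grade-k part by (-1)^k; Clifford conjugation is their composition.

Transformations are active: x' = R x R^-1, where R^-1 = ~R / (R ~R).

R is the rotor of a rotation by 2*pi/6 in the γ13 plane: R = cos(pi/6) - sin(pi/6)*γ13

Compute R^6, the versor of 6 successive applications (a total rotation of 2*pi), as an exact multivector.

The rotor phase is half the rotation angle and phases add under composition, so 6 steps in the γ13 plane accumulate phase 6*(pi/6) = pi: R^6 = cos(pi) - sin(pi)*γ13.
cos(pi) = -1 and sin(pi) = 0, so R^6 = -1. The total rotation 2*pi is 1 full turn, so every vector returns to itself, yet the rotor is -1, on the OTHER sheet of the double cover (an odd number of 2*pi turns).
Answer: -1


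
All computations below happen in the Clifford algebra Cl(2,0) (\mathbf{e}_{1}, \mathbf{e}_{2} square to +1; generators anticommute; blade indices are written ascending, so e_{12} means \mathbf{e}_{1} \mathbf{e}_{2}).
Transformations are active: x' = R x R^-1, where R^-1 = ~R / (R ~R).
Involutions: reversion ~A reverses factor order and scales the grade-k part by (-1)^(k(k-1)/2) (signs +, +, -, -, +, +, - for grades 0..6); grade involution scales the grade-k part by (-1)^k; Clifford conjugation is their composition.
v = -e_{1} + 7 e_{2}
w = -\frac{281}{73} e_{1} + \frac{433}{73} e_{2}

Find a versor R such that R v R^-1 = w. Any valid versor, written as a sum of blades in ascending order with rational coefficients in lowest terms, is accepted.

Sketch: the shared square 50 makes R = v + w = -\frac{354}{73} e_{1} + \frac{944}{73} e_{2} the natural versor; its sandwich fixes that direction, negates (v - w)/2, and sends v to w.
Answer: -\frac{354}{73} e_{1} + \frac{944}{73} e_{2}


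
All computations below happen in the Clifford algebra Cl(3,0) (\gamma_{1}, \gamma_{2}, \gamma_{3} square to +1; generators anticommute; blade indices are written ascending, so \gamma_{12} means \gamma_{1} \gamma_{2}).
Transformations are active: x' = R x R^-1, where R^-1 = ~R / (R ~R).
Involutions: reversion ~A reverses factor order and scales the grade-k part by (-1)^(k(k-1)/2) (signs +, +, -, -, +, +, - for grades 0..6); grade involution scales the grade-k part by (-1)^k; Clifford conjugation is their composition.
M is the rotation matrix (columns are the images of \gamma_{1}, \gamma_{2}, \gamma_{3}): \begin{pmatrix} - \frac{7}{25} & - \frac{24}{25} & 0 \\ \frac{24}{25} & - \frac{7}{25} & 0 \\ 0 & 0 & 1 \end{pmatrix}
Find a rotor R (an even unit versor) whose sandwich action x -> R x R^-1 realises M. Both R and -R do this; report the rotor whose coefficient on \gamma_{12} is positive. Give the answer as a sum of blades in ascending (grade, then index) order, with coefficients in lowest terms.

Method: write R = a + b12*\gamma_{12} + b13*\gamma_{13} + b23*\gamma_{23} with a^2 + b12^2 + b13^2 + b23^2 = 1 (so R^-1 = ~R). Expanding the columns R e_j ~R gives tr M = 4a^2 - 1 and, from the antisymmetric part, M21 - M12 = -4a*b12, M13 - M31 = 4a*b13, M32 - M23 = -4a*b23.
Here tr M = \frac{11}{25}, so a^2 = (1 + tr M)/4 = \frac{9}{25} and a = ±\frac{3}{5}. Taking a = \frac{3}{5}: M21 - M12 = \frac{48}{25}, M13 - M31 = 0, M32 - M23 = 0, giving b12 = -\frac{4}{5}, b13 = 0, b23 = 0, i.e. R = \frac{3}{5} - \frac{4}{5} \gamma_{12}.
Its \gamma_{12} coefficient is negative, so report the other preimage -R.
Answer: -\frac{3}{5} + \frac{4}{5} \gamma_{12}. Key observation: the double cover Spin(3) -> SO(3) sends R and -R to the same matrix (trace \frac{11}{25} here), so the stated sign of the \gamma_{12} coefficient is what selects one sheet.


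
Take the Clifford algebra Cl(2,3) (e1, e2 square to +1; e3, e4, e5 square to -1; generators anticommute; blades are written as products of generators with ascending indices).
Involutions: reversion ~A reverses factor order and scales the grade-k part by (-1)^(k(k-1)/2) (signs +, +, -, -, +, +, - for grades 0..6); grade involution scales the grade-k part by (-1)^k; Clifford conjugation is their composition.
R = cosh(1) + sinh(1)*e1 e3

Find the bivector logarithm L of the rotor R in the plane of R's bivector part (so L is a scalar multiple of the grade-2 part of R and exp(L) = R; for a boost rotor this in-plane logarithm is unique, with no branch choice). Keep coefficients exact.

The scalar part of R is cosh(1), so cosh pins the rapidity up to sign — the sign comes from the bivector part; dividing that part by sinh of the rapidity yields the plane, and the in-plane L = rapidity * plane is unique because the two sign choices cancel.
Concretely: cosh(rapidity) = cosh(1) gives rapidity = ±1, and since rapidity/sinh(rapidity) is even the sign is immaterial: L = (rapidity/sinh(rapidity)) * <R>_2 = (1/sinh(1)) * <R>_2.
Answer: e1 e3


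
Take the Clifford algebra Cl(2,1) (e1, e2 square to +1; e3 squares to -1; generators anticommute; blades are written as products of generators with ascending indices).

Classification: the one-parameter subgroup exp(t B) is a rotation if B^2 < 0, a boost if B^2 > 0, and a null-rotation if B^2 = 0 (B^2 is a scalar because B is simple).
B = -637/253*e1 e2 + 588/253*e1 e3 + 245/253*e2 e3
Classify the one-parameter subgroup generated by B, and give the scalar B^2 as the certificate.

B^2 term by term: the squares give (-637/253)^2*(e1 e2)^2 + (588/253)^2*(e1 e3)^2 + (245/253)^2*(e2 e3)^2 = 405769/64009*(-1) + 345744/64009*(+1) + 60025/64009*(+1) = 0 (each basis 2-blade squares to minus the product of its generators' squares); cross terms between blades sharing an index anticommute and cancel. So B^2 = 0.
Answer: null-rotation, certificate B^2 = 0. Note: conjugating B changes its blade decomposition but never the scalar B^2 = 0, whose sign settles the classification.


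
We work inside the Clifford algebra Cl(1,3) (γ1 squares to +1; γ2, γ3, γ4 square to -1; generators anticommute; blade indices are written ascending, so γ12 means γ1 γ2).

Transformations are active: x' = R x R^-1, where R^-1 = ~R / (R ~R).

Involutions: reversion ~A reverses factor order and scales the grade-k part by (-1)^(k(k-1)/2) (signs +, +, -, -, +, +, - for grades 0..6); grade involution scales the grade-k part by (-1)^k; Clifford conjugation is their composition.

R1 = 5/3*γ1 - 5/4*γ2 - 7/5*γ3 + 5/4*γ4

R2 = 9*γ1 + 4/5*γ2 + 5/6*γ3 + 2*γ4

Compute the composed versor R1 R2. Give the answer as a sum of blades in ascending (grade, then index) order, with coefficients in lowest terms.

Distribute over the terms of R1 (each basis-blade product reordered to ascending indices, repeated generators contracted through their squares):
(5/3*γ1) R2 = 15 + 4/3*γ12 + 25/18*γ13 + 10/3*γ14
(-5/4*γ2) R2 = 1 + 45/4*γ12 - 25/24*γ23 - 5/2*γ24
(-7/5*γ3) R2 = 7/6 + 63/5*γ13 + 28/25*γ23 - 14/5*γ34
(5/4*γ4) R2 = -5/2 - 45/4*γ14 - γ24 - 25/24*γ34
Summing the partial products and collecting blades:
Answer: 44/3 + 151/12*γ12 + 1259/90*γ13 - 95/12*γ14 + 47/600*γ23 - 7/2*γ24 - 461/120*γ34


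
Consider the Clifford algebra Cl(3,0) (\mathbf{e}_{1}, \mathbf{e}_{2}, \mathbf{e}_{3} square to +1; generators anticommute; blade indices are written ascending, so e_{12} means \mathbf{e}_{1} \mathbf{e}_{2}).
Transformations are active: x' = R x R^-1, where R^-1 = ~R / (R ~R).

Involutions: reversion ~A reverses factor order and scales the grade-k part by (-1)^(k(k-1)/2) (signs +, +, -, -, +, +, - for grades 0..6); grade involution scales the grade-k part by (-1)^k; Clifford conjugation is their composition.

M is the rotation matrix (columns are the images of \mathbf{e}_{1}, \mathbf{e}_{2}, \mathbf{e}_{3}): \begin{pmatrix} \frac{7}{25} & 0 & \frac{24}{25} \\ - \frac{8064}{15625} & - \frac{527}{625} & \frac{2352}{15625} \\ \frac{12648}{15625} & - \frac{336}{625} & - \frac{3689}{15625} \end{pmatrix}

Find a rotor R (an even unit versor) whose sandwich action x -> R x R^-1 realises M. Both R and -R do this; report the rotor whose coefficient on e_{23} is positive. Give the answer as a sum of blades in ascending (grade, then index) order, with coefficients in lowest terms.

Method: write R = a + b12*e_{12} + b13*e_{13} + b23*e_{23} with a^2 + b12^2 + b13^2 + b23^2 = 1 (so R^-1 = ~R). Expanding the columns R e_j ~R gives tr M = 4a^2 - 1 and, from the antisymmetric part, M21 - M12 = -4a*b12, M13 - M31 = 4a*b13, M32 - M23 = -4a*b23.
Here tr M = -\frac{12489}{15625}, so a^2 = (1 + tr M)/4 = \frac{784}{15625} and a = ±\frac{28}{125}. Taking a = \frac{28}{125}: M21 - M12 = -\frac{8064}{15625}, M13 - M31 = \frac{2352}{15625}, M32 - M23 = -\frac{10752}{15625}, giving b12 = \frac{72}{125}, b13 = \frac{21}{125}, b23 = \frac{96}{125}, i.e. R = \frac{28}{125} + \frac{72}{125} e_{12} + \frac{21}{125} e_{13} + \frac{96}{125} e_{23}.
Its e_{23} coefficient is already positive.
Answer: \frac{28}{125} + \frac{72}{125} e_{12} + \frac{21}{125} e_{13} + \frac{96}{125} e_{23}. Sheet selection: the two-to-one cover makes ±R indistinguishable at the matrix level (trace -\frac{12489}{15625}), so uniqueness comes from the required sign on e_{23}.


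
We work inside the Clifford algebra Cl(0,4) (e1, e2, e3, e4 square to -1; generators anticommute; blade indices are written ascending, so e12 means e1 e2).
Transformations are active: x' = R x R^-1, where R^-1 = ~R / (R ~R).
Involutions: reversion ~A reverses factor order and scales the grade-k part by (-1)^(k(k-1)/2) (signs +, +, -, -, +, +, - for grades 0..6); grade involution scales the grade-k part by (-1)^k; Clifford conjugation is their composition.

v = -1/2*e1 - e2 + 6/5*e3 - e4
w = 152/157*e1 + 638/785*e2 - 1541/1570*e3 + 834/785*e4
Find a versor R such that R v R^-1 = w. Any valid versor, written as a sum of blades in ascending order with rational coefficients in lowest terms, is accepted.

Here q(v) = q(w) = -369/100; the classical choice R = v + w = 147/314*e1 - 147/785*e2 + 343/1570*e3 + 49/785*e4 then realises v -> w under the sandwich.
Answer: 147/314*e1 - 147/785*e2 + 343/1570*e3 + 49/785*e4


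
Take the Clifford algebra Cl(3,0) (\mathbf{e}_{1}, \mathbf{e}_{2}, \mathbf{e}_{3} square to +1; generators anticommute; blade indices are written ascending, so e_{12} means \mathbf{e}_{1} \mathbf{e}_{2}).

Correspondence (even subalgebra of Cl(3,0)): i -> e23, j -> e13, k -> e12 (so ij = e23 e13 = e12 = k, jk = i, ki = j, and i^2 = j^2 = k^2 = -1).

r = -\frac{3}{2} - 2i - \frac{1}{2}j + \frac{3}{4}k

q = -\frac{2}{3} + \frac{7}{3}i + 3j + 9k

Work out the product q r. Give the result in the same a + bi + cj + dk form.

In blades: q = -\frac{2}{3} + 9 e_{12} + 3 e_{13} + \frac{7}{3} e_{23}, r = -\frac{3}{2} + \frac{3}{4} e_{12} - \frac{1}{2} e_{13} - 2 e_{23}.
Distribute q over r term by term (generator squares from the signature, products reordered to ascending indices): (-\frac{2}{3})*r = 1 - \frac{1}{2} e_{12} + \frac{1}{3} e_{13} + \frac{4}{3} e_{23}; (9 e_{12})*r = -\frac{27}{4} - \frac{27}{2} e_{12} - 18 e_{13} + \frac{9}{2} e_{23}; (3 e_{13})*r = \frac{3}{2} + 6 e_{12} - \frac{9}{2} e_{13} + \frac{9}{4} e_{23}; (\frac{7}{3} e_{23})*r = \frac{14}{3} - \frac{7}{6} e_{12} - \frac{7}{4} e_{13} - \frac{7}{2} e_{23}.
Sum: \frac{5}{12} - \frac{55}{6} e_{12} - \frac{287}{12} e_{13} + \frac{55}{12} e_{23}; translating back through the correspondence:
Answer: \frac{5}{12} + \frac{55}{12}i - \frac{287}{12}j - \frac{55}{6}k


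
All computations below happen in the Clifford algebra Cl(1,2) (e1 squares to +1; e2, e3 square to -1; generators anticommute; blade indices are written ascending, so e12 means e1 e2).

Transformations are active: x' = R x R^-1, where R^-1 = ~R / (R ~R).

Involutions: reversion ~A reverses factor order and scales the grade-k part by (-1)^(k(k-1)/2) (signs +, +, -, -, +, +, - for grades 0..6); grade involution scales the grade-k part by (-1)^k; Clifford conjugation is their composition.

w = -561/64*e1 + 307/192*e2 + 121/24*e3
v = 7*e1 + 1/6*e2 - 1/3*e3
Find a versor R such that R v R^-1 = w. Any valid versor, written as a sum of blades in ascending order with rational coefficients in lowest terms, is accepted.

Sketch: the shared square 1759/36 makes R = v + w = -113/64*e1 + 113/64*e2 + 113/24*e3 the natural versor; its sandwich fixes that direction, negates (v - w)/2, and sends v to w.
Answer: -113/64*e1 + 113/64*e2 + 113/24*e3


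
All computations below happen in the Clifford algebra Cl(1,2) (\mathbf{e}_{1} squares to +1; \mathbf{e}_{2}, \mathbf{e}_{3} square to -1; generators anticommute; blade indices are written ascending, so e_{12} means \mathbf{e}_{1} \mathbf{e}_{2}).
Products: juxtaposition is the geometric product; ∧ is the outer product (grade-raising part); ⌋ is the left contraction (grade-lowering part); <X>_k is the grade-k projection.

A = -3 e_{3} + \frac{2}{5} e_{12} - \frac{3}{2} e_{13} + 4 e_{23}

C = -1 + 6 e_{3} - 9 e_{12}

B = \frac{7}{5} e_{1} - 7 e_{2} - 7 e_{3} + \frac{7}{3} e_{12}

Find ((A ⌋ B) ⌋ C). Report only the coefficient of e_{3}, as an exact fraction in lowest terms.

step 1: -\frac{301}{15}
step 2: \frac{301}{15} - \frac{602}{5} e_{3} + \frac{903}{5} e_{12}
Answer: -\frac{602}{5}


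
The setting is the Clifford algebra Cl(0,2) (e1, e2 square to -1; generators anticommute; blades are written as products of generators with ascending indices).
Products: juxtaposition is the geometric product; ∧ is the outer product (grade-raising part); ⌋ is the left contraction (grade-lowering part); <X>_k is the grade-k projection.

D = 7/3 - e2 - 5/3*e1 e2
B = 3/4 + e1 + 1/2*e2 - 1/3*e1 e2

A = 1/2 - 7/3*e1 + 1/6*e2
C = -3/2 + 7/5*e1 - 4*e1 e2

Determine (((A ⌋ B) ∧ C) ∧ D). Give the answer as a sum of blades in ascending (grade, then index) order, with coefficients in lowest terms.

step 1: 21/8 + 4/9*e1 - 19/36*e2 - 1/6*e1 e2
step 2: -63/16 + 361/120*e1 + 19/24*e2 - 428/45*e1 e2
step 3: -147/16 + 2527/360*e1 + 833/144*e2 - 40259/2160*e1 e2
Answer: -147/16 + 2527/360*e1 + 833/144*e2 - 40259/2160*e1 e2


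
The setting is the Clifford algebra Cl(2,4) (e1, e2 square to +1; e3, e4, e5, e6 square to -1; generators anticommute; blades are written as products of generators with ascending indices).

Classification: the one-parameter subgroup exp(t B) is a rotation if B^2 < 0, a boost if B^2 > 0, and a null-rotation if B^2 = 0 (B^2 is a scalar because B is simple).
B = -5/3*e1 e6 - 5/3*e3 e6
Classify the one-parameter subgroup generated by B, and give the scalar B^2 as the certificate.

B^2 term by term: the squares give (-5/3)^2*(e1 e6)^2 + (-5/3)^2*(e3 e6)^2 = 25/9*(+1) + 25/9*(-1) = 0 (each basis 2-blade squares to minus the product of its generators' squares); cross terms between blades sharing an index anticommute and cancel. So B^2 = 0.
Answer: null-rotation, certificate B^2 = 0. Certificate logic: 0 is a conjugation-invariant scalar, so its sign fixes rotation versus boost versus null-rotation outright.


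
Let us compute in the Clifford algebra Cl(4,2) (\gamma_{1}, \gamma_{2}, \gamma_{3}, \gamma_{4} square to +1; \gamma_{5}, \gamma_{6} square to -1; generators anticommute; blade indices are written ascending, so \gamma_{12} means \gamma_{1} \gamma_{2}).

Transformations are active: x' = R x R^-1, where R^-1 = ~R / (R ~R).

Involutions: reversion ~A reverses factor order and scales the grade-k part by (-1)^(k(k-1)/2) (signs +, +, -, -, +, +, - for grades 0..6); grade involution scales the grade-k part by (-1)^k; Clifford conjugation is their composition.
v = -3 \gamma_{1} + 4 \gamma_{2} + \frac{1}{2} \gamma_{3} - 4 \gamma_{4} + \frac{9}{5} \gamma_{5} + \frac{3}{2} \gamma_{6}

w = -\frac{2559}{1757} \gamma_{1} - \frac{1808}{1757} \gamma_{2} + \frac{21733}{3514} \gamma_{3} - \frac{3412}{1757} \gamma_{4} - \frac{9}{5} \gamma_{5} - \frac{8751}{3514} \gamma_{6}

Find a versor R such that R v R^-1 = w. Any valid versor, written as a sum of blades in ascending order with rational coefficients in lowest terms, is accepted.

The midline construction: v and w both square to \frac{894}{25}, so reflecting in their sum -\frac{7830}{1757} \gamma_{1} + \frac{5220}{1757} \gamma_{2} + \frac{11745}{1757} \gamma_{3} - \frac{10440}{1757} \gamma_{4} - \frac{1740}{1757} \gamma_{6} exchanges them.
Answer: -\frac{7830}{1757} \gamma_{1} + \frac{5220}{1757} \gamma_{2} + \frac{11745}{1757} \gamma_{3} - \frac{10440}{1757} \gamma_{4} - \frac{1740}{1757} \gamma_{6}


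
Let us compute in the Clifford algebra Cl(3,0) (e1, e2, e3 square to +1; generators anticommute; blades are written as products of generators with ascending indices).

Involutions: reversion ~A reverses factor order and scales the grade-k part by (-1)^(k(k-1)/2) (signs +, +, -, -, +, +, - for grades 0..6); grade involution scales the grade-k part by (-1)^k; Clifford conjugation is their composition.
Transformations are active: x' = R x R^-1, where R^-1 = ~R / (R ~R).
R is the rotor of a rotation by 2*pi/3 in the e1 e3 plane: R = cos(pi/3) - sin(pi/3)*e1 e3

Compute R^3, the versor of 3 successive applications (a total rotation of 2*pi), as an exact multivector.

Half-angle bookkeeping: 3 applications in e1 e3 add up to rotor phase 3*pi/3 = pi, so R^3 = cos(pi) - sin(pi)*e1 e3.
cos(pi) = -1 and sin(pi) = 0, so R^3 = -1. The total rotation 2*pi is 1 full turn, so every vector returns to itself, yet the rotor is -1, on the OTHER sheet of the double cover (an odd number of 2*pi turns).
Answer: -1


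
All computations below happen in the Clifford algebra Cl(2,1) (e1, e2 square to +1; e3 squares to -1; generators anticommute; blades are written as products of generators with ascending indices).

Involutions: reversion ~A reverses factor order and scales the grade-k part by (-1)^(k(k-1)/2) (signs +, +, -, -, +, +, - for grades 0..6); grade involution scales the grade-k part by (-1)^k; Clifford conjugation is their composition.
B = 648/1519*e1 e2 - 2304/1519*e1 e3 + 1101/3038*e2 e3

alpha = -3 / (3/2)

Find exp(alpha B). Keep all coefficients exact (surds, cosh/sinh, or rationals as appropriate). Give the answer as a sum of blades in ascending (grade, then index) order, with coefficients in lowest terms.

B^2 term by term: the squares give (648/1519)^2*(e1 e2)^2 + (-2304/1519)^2*(e1 e3)^2 + (1101/3038)^2*(e2 e3)^2 = 419904/2307361*(-1) + 5308416/2307361*(+1) + 1212201/9229444*(+1) = 9/4 (each basis 2-blade squares to minus the product of its generators' squares); cross terms between blades sharing an index anticommute and cancel. So B^2 = 9/4.
B^2 = 9/4 — the positive square puts this in the hyperbolic regime; l = 3/2, alpha*l = -3, so exp(alpha B) = cosh(-3) + (sinh(-3)/(3/2))*B = cosh(3) + (-2*sinh(3)/3)*B.
Answer: cosh(3) - 432*sinh(3)/1519*e1 e2 + 1536*sinh(3)/1519*e1 e3 - 367*sinh(3)/1519*e2 e3


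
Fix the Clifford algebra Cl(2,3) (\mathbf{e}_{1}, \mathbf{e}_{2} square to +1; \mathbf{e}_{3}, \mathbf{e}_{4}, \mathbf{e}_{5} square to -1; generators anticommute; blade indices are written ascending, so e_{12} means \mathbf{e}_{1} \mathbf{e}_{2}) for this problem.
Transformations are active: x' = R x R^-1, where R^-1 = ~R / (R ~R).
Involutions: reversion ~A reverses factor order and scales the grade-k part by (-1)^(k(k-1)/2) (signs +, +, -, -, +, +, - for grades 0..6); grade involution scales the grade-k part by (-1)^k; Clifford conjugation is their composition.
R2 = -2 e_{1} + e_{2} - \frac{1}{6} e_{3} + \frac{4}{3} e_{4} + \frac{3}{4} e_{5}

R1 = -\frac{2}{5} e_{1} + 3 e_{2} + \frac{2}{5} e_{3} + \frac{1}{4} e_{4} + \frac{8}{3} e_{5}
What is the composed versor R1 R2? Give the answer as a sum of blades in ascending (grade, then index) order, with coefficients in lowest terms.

Distribute over the terms of R1 (each basis-blade product reordered to ascending indices, repeated generators contracted through their squares):
(-\frac{2}{5} e_{1}) R2 = \frac{4}{5} - \frac{2}{5} e_{12} + \frac{1}{15} e_{13} - \frac{8}{15} e_{14} - \frac{3}{10} e_{15}
(3 e_{2}) R2 = 3 + 6 e_{12} - \frac{1}{2} e_{23} + 4 e_{24} + \frac{9}{4} e_{25}
(\frac{2}{5} e_{3}) R2 = \frac{1}{15} + \frac{4}{5} e_{13} - \frac{2}{5} e_{23} + \frac{8}{15} e_{34} + \frac{3}{10} e_{35}
(\frac{1}{4} e_{4}) R2 = -\frac{1}{3} + \frac{1}{2} e_{14} - \frac{1}{4} e_{24} + \frac{1}{24} e_{34} + \frac{3}{16} e_{45}
(\frac{8}{3} e_{5}) R2 = -2 + \frac{16}{3} e_{15} - \frac{8}{3} e_{25} + \frac{4}{9} e_{35} - \frac{32}{9} e_{45}
Summing the partial products and collecting blades:
Answer: \frac{23}{15} + \frac{28}{5} e_{12} + \frac{13}{15} e_{13} - \frac{1}{30} e_{14} + \frac{151}{30} e_{15} - \frac{9}{10} e_{23} + \frac{15}{4} e_{24} - \frac{5}{12} e_{25} + \frac{23}{40} e_{34} + \frac{67}{90} e_{35} - \frac{485}{144} e_{45}


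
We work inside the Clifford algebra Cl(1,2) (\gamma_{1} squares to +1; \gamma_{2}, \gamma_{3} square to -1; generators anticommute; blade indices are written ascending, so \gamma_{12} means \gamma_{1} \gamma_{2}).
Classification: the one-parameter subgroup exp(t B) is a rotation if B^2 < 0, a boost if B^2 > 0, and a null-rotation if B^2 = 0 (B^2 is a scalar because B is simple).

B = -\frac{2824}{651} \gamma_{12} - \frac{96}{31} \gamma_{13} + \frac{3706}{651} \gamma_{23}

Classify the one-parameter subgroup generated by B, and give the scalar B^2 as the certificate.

B^2 term by term: the squares give (-\frac{2824}{651})^2*(\gamma_{12})^2 + (-\frac{96}{31})^2*(\gamma_{13})^2 + (\frac{3706}{651})^2*(\gamma_{23})^2 = \frac{7974976}{423801}*(+1) + \frac{9216}{961}*(+1) + \frac{13734436}{423801}*(-1) = -4 (each basis 2-blade squares to minus the product of its generators' squares); cross terms between blades sharing an index anticommute and cancel. So B^2 = -4.
Answer: rotation, certificate B^2 = -4. The scalar -4 is the complete invariant here: its sign names the subgroup type.


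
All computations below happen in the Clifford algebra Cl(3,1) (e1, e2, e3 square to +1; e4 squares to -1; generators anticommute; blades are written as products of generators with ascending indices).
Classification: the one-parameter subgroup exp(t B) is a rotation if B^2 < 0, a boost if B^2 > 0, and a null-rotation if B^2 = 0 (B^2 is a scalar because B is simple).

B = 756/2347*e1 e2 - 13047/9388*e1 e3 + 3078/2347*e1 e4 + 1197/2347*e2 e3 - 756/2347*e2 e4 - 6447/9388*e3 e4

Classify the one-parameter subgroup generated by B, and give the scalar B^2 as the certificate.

B^2 term by term: the squares give (756/2347)^2*(e1 e2)^2 + (-13047/9388)^2*(e1 e3)^2 + (3078/2347)^2*(e1 e4)^2 + (1197/2347)^2*(e2 e3)^2 + (-756/2347)^2*(e2 e4)^2 + (-6447/9388)^2*(e3 e4)^2 = 571536/5508409*(-1) + 170224209/88134544*(-1) + 9474084/5508409*(+1) + 1432809/5508409*(-1) + 571536/5508409*(+1) + 41563809/88134544*(+1) = 0 (each basis 2-blade squares to minus the product of its generators' squares); cross terms between blades sharing an index anticommute and cancel; the commuting (index-disjoint) pairs give grade-4 terms 2*c*c'*(blade product), which cancel blade by blade — e1 e2 e3 e4: -2436966/5508409 - 4931766/5508409 + 7368732/5508409 = 0 — confirming B is simple. So B^2 = 0.
Answer: null-rotation, certificate B^2 = 0. The scalar 0 is the complete invariant here: its sign names the subgroup type.


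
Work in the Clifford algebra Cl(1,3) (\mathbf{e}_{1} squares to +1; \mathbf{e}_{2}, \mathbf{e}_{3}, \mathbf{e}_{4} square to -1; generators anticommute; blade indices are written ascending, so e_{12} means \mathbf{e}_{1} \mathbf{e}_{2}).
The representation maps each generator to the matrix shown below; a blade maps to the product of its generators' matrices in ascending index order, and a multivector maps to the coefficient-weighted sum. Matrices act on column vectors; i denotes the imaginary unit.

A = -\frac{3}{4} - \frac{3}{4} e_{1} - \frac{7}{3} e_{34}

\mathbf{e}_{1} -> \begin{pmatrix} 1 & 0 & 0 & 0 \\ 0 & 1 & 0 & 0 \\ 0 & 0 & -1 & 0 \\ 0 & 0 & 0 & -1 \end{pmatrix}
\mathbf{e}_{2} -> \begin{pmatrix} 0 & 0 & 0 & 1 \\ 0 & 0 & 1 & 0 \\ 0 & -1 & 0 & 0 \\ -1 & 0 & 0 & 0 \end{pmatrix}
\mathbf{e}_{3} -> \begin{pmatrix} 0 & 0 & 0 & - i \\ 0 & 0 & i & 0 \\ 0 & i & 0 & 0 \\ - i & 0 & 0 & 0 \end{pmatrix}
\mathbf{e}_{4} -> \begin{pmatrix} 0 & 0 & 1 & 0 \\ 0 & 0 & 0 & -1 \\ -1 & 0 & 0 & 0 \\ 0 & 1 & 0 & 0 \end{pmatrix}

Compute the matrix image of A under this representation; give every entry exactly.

Bivector images (products of the table entries): rho(e_{34}) = rho(\mathbf{e}_{3})rho(\mathbf{e}_{4}) = \begin{pmatrix} 0 & - i & 0 & 0 \\ - i & 0 & 0 & 0 \\ 0 & 0 & 0 & - i \\ 0 & 0 & - i & 0 \end{pmatrix}.
M = (-\frac{3}{4})*1 + (-\frac{3}{4})*rho(e_{1}) + (-\frac{7}{3})*rho(e_{34}), summed entrywise (1 is the identity matrix):
Answer: \begin{pmatrix} - \frac{3}{2} & \frac{7 i}{3} & 0 & 0 \\ \frac{7 i}{3} & - \frac{3}{2} & 0 & 0 \\ 0 & 0 & 0 & \frac{7 i}{3} \\ 0 & 0 & \frac{7 i}{3} & 0 \end{pmatrix}


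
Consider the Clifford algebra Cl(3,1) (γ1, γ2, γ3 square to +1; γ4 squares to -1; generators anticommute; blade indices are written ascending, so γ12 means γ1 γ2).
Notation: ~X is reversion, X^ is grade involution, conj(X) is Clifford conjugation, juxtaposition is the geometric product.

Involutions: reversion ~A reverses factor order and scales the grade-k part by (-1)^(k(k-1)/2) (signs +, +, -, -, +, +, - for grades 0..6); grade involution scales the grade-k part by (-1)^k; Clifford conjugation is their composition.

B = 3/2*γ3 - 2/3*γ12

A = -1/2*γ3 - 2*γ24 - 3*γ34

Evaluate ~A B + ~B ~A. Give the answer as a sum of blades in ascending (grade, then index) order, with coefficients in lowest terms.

first term: -3/4 - 9/2*γ4 + 4/3*γ14 + 1/3*γ123 - 3*γ234 - 2*γ1234
second term: -3/4 + 9/2*γ4 + 4/3*γ14 - 1/3*γ123 - 3*γ234 + 2*γ1234
Answer: -3/2 + 8/3*γ14 - 6*γ234


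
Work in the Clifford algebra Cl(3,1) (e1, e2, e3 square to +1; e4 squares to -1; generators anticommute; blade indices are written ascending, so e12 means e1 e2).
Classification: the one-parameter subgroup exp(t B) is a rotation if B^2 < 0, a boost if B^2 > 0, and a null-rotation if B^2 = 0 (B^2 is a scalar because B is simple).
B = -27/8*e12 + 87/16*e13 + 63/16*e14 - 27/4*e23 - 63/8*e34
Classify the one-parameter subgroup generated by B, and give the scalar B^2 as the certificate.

B^2 term by term: the squares give (-27/8)^2*(e12)^2 + (87/16)^2*(e13)^2 + (63/16)^2*(e14)^2 + (-27/4)^2*(e23)^2 + (-63/8)^2*(e34)^2 = 729/64*(-1) + 7569/256*(-1) + 3969/256*(+1) + 729/16*(-1) + 3969/64*(+1) = -9 (each basis 2-blade squares to minus the product of its generators' squares); cross terms between blades sharing an index anticommute and cancel; the commuting (index-disjoint) pairs give grade-4 terms 2*c*c'*(blade product), which cancel blade by blade — e1234: 1701/32 - 1701/32 = 0 — confirming B is simple. So B^2 = -9.
Answer: rotation, certificate B^2 = -9. Why this suffices: the scalar -9 survives any versor conjugation, so its sign alone determines the class however B is presented.


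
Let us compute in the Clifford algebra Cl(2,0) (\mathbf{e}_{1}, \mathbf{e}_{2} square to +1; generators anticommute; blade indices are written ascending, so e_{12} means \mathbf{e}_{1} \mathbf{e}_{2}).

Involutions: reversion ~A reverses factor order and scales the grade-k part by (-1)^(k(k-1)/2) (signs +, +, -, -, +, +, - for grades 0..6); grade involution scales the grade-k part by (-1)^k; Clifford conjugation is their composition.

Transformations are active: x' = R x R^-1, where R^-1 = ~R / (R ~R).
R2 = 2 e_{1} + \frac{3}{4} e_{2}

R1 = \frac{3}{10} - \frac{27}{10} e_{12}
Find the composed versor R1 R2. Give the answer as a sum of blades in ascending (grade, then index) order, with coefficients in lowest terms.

Distribute over the terms of R1 (each basis-blade product reordered to ascending indices, repeated generators contracted through their squares):
(\frac{3}{10}) R2 = \frac{3}{5} e_{1} + \frac{9}{40} e_{2}
(-\frac{27}{10} e_{12}) R2 = -\frac{81}{40} e_{1} + \frac{27}{5} e_{2}
Summing the partial products and collecting blades:
Answer: -\frac{57}{40} e_{1} + \frac{45}{8} e_{2}


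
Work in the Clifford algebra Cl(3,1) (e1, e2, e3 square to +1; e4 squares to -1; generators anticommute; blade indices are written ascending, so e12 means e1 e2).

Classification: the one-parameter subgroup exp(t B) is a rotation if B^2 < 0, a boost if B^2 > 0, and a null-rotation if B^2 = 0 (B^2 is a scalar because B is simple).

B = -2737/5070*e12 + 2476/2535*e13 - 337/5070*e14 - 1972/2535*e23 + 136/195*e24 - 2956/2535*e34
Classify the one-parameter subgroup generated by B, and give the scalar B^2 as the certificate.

B^2 term by term: the squares give (-2737/5070)^2*(e12)^2 + (2476/2535)^2*(e13)^2 + (-337/5070)^2*(e14)^2 + (-1972/2535)^2*(e23)^2 + (136/195)^2*(e24)^2 + (-2956/2535)^2*(e34)^2 = 7491169/25704900*(-1) + 6130576/6426225*(-1) + 113569/25704900*(+1) + 3888784/6426225*(-1) + 18496/38025*(+1) + 8737936/6426225*(+1) = 0 (each basis 2-blade squares to minus the product of its generators' squares); cross terms between blades sharing an index anticommute and cancel; the commuting (index-disjoint) pairs give grade-4 terms 2*c*c'*(blade product), which cancel blade by blade — e1234: 8090572/6426225 - 673472/494325 + 664564/6426225 = 0 — confirming B is simple. So B^2 = 0.
Answer: null-rotation, certificate B^2 = 0. No conjugation can change B^2 = 0; the sign gives the class.


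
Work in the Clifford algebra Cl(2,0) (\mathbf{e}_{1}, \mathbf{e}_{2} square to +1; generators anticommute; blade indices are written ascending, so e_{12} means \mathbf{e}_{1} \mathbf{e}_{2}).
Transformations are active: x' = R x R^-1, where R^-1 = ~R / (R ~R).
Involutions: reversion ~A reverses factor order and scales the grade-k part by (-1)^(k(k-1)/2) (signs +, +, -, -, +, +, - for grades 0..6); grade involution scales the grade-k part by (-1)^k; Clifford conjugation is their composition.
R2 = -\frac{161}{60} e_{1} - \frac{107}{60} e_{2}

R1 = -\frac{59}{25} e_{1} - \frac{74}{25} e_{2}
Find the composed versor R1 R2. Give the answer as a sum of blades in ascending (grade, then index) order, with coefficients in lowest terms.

Distribute over the terms of R1 (each basis-blade product reordered to ascending indices, repeated generators contracted through their squares):
(-\frac{59}{25} e_{1}) R2 = \frac{9499}{1500} + \frac{6313}{1500} e_{12}
(-\frac{74}{25} e_{2}) R2 = \frac{3959}{750} - \frac{5957}{750} e_{12}
Summing the partial products and collecting blades:
Answer: \frac{17417}{1500} - \frac{1867}{500} e_{12}


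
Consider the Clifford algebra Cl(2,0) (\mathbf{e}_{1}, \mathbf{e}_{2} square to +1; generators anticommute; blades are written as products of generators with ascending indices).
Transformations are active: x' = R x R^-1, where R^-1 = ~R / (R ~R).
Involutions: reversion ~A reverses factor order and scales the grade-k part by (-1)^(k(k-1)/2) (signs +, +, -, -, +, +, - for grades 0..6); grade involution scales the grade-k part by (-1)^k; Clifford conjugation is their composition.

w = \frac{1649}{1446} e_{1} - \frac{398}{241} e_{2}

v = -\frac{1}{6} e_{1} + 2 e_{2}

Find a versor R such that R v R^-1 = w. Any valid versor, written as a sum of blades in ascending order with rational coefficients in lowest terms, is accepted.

Take R = v + w = \frac{704}{723} e_{1} + \frac{84}{241} e_{2}. Because q(v) = q(w) = \frac{145}{36}, conjugation by R sends v exactly to w.
Answer: \frac{704}{723} e_{1} + \frac{84}{241} e_{2}


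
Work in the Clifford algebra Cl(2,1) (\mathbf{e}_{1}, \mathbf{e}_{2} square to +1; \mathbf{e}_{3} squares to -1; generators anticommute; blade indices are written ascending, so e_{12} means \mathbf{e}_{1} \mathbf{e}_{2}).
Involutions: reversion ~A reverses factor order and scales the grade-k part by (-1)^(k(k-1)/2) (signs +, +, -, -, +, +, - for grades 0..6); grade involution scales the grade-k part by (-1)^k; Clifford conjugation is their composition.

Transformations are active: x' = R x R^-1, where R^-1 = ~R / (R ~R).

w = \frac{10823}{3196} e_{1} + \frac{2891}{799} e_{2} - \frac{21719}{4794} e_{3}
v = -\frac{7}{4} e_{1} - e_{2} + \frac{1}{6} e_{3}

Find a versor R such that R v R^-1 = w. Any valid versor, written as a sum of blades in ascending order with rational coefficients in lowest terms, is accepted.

Sketch: the shared square \frac{581}{144} makes R = v + w = \frac{2615}{1598} e_{1} + \frac{2092}{799} e_{2} - \frac{10460}{2397} e_{3} the natural versor; its sandwich fixes that direction, negates (v - w)/2, and sends v to w.
Answer: \frac{2615}{1598} e_{1} + \frac{2092}{799} e_{2} - \frac{10460}{2397} e_{3}


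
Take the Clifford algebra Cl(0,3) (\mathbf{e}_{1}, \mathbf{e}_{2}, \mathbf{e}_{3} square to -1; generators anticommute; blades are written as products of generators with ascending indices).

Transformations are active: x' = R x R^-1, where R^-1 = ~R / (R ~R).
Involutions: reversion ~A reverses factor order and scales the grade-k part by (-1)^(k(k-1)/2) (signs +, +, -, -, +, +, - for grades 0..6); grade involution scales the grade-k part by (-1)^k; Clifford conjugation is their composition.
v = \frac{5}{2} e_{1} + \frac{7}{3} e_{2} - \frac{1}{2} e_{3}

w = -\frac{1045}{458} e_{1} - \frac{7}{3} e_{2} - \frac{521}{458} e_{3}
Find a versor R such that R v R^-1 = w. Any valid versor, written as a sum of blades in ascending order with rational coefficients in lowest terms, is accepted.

The midline construction: v and w both square to -\frac{215}{18}, so reflecting in their sum \frac{50}{229} e_{1} - \frac{375}{229} e_{3} exchanges them.
Answer: \frac{50}{229} e_{1} - \frac{375}{229} e_{3}


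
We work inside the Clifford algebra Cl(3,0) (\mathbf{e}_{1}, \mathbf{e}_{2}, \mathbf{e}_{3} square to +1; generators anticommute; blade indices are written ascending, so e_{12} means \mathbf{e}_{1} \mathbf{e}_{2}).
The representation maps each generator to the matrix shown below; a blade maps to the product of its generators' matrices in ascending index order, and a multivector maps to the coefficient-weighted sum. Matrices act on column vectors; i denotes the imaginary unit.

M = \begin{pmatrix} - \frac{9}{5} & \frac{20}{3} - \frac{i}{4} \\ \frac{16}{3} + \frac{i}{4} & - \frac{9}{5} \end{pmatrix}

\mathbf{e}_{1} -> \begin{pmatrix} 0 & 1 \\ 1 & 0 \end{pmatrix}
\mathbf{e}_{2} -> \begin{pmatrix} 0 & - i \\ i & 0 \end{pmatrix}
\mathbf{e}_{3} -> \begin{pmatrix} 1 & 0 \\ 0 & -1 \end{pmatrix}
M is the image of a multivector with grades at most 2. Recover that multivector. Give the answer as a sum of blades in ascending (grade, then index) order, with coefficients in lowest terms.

Method: 1, rho(e_{1}), rho(e_{2}), rho(e_{3}) form a trace-orthogonal basis of the 2x2 complex matrices (tr(X Y) = 2 if X = Y, else 0), so M = m0*1 + m1*rho(e_{1}) + m2*rho(e_{2}) + m3*rho(e_{3}) with m0 = tr(M)/2 = - \frac{9}{5}, m1 = tr(M rho(e_{1}))/2 = 6, m2 = tr(M rho(e_{2}))/2 = \frac{1}{4} + \frac{2 i}{3}, m3 = tr(M rho(e_{3}))/2 = 0.
Multiplying table entries, the bivector images are rho(e_{12}) = i*rho(e_{3}), rho(e_{13}) = -i*rho(e_{2}), rho(e_{23}) = i*rho(e_{1}); with real blade coefficients the real parts of m0..m3 are the coefficients of 1, e_{1}, e_{2}, e_{3} and the imaginary parts give the bivectors (e_{23}: Im m1, e_{13}: -Im m2, e_{12}: Im m3).
Answer: -\frac{9}{5} + 6 e_{1} + \frac{1}{4} e_{2} - \frac{2}{3} e_{13}
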